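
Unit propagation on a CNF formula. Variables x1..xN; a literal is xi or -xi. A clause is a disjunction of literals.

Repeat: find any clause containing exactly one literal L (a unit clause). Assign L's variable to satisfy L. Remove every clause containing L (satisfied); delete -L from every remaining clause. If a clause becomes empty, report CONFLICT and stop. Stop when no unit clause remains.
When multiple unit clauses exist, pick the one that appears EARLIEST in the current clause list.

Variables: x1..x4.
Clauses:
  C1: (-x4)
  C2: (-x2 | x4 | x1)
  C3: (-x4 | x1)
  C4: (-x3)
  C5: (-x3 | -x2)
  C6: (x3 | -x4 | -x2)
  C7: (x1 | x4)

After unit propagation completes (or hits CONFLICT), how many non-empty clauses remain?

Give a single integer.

unit clause [-4] forces x4=F; simplify:
  drop 4 from [-2, 4, 1] -> [-2, 1]
  drop 4 from [1, 4] -> [1]
  satisfied 3 clause(s); 4 remain; assigned so far: [4]
unit clause [-3] forces x3=F; simplify:
  satisfied 2 clause(s); 2 remain; assigned so far: [3, 4]
unit clause [1] forces x1=T; simplify:
  satisfied 2 clause(s); 0 remain; assigned so far: [1, 3, 4]

Answer: 0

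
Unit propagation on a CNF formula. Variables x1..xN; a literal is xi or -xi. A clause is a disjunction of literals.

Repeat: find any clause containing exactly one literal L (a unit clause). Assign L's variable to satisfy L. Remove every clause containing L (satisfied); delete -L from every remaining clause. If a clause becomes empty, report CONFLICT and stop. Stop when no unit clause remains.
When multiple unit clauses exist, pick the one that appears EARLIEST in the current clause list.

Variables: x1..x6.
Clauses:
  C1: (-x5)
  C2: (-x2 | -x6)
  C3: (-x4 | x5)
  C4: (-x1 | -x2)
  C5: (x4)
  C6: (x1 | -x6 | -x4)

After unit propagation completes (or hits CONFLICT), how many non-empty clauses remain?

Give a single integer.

unit clause [-5] forces x5=F; simplify:
  drop 5 from [-4, 5] -> [-4]
  satisfied 1 clause(s); 5 remain; assigned so far: [5]
unit clause [-4] forces x4=F; simplify:
  drop 4 from [4] -> [] (empty!)
  satisfied 2 clause(s); 3 remain; assigned so far: [4, 5]
CONFLICT (empty clause)

Answer: 2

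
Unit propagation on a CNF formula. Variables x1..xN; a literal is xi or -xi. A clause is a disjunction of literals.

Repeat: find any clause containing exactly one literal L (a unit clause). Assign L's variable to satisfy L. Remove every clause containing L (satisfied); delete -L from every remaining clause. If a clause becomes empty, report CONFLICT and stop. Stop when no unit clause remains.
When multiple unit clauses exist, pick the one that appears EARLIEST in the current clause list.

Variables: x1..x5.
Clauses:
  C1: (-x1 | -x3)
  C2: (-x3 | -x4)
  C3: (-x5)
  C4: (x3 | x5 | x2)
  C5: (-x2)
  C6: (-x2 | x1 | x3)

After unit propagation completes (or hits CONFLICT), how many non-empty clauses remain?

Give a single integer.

Answer: 0

Derivation:
unit clause [-5] forces x5=F; simplify:
  drop 5 from [3, 5, 2] -> [3, 2]
  satisfied 1 clause(s); 5 remain; assigned so far: [5]
unit clause [-2] forces x2=F; simplify:
  drop 2 from [3, 2] -> [3]
  satisfied 2 clause(s); 3 remain; assigned so far: [2, 5]
unit clause [3] forces x3=T; simplify:
  drop -3 from [-1, -3] -> [-1]
  drop -3 from [-3, -4] -> [-4]
  satisfied 1 clause(s); 2 remain; assigned so far: [2, 3, 5]
unit clause [-1] forces x1=F; simplify:
  satisfied 1 clause(s); 1 remain; assigned so far: [1, 2, 3, 5]
unit clause [-4] forces x4=F; simplify:
  satisfied 1 clause(s); 0 remain; assigned so far: [1, 2, 3, 4, 5]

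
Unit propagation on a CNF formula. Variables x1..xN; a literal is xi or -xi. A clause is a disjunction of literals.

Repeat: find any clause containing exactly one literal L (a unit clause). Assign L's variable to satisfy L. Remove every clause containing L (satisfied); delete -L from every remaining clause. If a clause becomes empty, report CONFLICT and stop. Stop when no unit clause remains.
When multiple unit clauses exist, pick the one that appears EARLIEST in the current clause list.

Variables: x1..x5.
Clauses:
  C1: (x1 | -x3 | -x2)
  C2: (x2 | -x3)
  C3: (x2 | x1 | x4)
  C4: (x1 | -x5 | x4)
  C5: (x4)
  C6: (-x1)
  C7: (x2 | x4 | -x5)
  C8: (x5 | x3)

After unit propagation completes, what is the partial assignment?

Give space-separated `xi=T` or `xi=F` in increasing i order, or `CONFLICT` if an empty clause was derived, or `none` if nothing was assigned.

Answer: x1=F x4=T

Derivation:
unit clause [4] forces x4=T; simplify:
  satisfied 4 clause(s); 4 remain; assigned so far: [4]
unit clause [-1] forces x1=F; simplify:
  drop 1 from [1, -3, -2] -> [-3, -2]
  satisfied 1 clause(s); 3 remain; assigned so far: [1, 4]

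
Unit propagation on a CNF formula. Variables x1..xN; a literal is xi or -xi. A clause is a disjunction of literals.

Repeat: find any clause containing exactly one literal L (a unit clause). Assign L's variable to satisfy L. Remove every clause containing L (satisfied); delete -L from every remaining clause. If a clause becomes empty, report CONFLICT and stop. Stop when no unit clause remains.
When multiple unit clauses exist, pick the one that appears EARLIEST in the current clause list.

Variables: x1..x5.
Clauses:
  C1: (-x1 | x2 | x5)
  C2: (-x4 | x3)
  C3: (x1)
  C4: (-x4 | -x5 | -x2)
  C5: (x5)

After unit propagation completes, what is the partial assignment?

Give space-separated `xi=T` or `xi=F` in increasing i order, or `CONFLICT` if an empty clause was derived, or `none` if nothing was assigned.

unit clause [1] forces x1=T; simplify:
  drop -1 from [-1, 2, 5] -> [2, 5]
  satisfied 1 clause(s); 4 remain; assigned so far: [1]
unit clause [5] forces x5=T; simplify:
  drop -5 from [-4, -5, -2] -> [-4, -2]
  satisfied 2 clause(s); 2 remain; assigned so far: [1, 5]

Answer: x1=T x5=T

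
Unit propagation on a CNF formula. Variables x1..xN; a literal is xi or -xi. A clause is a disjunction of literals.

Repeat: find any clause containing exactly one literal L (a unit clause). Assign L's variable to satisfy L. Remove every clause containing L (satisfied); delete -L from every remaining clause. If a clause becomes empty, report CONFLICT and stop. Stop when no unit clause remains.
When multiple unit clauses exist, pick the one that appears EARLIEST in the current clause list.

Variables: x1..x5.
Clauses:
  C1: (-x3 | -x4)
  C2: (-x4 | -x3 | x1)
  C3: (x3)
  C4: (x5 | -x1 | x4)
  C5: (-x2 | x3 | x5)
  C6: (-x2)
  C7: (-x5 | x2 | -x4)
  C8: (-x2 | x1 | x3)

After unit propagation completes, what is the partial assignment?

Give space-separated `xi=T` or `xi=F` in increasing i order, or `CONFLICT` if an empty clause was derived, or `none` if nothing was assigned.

unit clause [3] forces x3=T; simplify:
  drop -3 from [-3, -4] -> [-4]
  drop -3 from [-4, -3, 1] -> [-4, 1]
  satisfied 3 clause(s); 5 remain; assigned so far: [3]
unit clause [-4] forces x4=F; simplify:
  drop 4 from [5, -1, 4] -> [5, -1]
  satisfied 3 clause(s); 2 remain; assigned so far: [3, 4]
unit clause [-2] forces x2=F; simplify:
  satisfied 1 clause(s); 1 remain; assigned so far: [2, 3, 4]

Answer: x2=F x3=T x4=F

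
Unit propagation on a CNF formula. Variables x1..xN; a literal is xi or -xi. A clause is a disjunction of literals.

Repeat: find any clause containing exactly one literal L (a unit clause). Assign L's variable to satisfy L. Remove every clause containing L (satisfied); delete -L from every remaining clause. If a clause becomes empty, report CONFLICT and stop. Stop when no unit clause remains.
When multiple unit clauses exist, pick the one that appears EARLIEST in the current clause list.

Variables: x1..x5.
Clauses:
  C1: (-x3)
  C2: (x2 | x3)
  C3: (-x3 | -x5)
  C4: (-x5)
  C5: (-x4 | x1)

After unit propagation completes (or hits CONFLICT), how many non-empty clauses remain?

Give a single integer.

Answer: 1

Derivation:
unit clause [-3] forces x3=F; simplify:
  drop 3 from [2, 3] -> [2]
  satisfied 2 clause(s); 3 remain; assigned so far: [3]
unit clause [2] forces x2=T; simplify:
  satisfied 1 clause(s); 2 remain; assigned so far: [2, 3]
unit clause [-5] forces x5=F; simplify:
  satisfied 1 clause(s); 1 remain; assigned so far: [2, 3, 5]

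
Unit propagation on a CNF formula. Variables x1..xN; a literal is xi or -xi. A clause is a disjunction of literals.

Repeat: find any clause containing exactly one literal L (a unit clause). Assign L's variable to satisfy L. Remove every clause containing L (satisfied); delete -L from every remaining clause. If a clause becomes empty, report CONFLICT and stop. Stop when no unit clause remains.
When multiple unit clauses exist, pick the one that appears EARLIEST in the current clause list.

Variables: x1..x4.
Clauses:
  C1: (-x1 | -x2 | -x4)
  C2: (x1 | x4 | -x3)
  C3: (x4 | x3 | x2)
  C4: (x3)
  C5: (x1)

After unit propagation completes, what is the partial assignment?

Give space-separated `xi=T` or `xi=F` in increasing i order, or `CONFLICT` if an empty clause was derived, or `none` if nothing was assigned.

unit clause [3] forces x3=T; simplify:
  drop -3 from [1, 4, -3] -> [1, 4]
  satisfied 2 clause(s); 3 remain; assigned so far: [3]
unit clause [1] forces x1=T; simplify:
  drop -1 from [-1, -2, -4] -> [-2, -4]
  satisfied 2 clause(s); 1 remain; assigned so far: [1, 3]

Answer: x1=T x3=T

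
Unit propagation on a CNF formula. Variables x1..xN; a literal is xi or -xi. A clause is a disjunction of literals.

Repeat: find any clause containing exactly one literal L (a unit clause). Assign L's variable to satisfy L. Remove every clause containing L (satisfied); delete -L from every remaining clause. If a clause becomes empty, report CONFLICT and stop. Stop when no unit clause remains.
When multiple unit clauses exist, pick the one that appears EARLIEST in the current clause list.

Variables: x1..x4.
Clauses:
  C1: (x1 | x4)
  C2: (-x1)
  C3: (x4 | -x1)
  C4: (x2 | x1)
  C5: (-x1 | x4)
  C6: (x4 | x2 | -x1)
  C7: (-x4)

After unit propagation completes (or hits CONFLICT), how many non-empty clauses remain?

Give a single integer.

Answer: 1

Derivation:
unit clause [-1] forces x1=F; simplify:
  drop 1 from [1, 4] -> [4]
  drop 1 from [2, 1] -> [2]
  satisfied 4 clause(s); 3 remain; assigned so far: [1]
unit clause [4] forces x4=T; simplify:
  drop -4 from [-4] -> [] (empty!)
  satisfied 1 clause(s); 2 remain; assigned so far: [1, 4]
CONFLICT (empty clause)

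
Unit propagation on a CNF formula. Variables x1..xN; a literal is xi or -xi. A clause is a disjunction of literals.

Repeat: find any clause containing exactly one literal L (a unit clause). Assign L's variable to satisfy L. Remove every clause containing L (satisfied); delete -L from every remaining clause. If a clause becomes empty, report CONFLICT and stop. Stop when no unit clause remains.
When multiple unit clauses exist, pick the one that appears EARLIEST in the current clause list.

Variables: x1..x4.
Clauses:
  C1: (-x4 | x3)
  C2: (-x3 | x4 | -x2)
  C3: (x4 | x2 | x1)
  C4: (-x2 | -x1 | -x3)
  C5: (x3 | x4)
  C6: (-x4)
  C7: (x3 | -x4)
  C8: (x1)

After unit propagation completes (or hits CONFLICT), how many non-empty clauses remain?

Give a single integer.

unit clause [-4] forces x4=F; simplify:
  drop 4 from [-3, 4, -2] -> [-3, -2]
  drop 4 from [4, 2, 1] -> [2, 1]
  drop 4 from [3, 4] -> [3]
  satisfied 3 clause(s); 5 remain; assigned so far: [4]
unit clause [3] forces x3=T; simplify:
  drop -3 from [-3, -2] -> [-2]
  drop -3 from [-2, -1, -3] -> [-2, -1]
  satisfied 1 clause(s); 4 remain; assigned so far: [3, 4]
unit clause [-2] forces x2=F; simplify:
  drop 2 from [2, 1] -> [1]
  satisfied 2 clause(s); 2 remain; assigned so far: [2, 3, 4]
unit clause [1] forces x1=T; simplify:
  satisfied 2 clause(s); 0 remain; assigned so far: [1, 2, 3, 4]

Answer: 0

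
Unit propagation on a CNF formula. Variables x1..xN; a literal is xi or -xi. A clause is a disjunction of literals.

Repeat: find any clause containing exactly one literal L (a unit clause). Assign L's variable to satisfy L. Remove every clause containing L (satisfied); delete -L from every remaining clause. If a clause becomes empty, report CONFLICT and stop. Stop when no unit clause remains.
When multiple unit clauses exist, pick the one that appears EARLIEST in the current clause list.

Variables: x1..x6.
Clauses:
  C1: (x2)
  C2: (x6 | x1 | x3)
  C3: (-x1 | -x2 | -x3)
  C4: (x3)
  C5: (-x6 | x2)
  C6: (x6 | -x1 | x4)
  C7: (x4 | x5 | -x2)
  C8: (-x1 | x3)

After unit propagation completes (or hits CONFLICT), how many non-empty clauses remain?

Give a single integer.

Answer: 1

Derivation:
unit clause [2] forces x2=T; simplify:
  drop -2 from [-1, -2, -3] -> [-1, -3]
  drop -2 from [4, 5, -2] -> [4, 5]
  satisfied 2 clause(s); 6 remain; assigned so far: [2]
unit clause [3] forces x3=T; simplify:
  drop -3 from [-1, -3] -> [-1]
  satisfied 3 clause(s); 3 remain; assigned so far: [2, 3]
unit clause [-1] forces x1=F; simplify:
  satisfied 2 clause(s); 1 remain; assigned so far: [1, 2, 3]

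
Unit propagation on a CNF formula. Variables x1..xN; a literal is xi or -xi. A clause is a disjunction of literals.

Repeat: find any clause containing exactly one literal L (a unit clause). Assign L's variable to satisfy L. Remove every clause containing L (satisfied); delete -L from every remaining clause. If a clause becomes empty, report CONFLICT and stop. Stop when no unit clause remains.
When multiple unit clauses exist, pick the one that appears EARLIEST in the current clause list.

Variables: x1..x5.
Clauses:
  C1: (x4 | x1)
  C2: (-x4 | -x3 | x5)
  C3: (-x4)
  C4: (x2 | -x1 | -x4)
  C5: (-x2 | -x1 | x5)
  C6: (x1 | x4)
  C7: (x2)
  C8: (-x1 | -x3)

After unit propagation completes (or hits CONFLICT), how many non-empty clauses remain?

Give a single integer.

Answer: 0

Derivation:
unit clause [-4] forces x4=F; simplify:
  drop 4 from [4, 1] -> [1]
  drop 4 from [1, 4] -> [1]
  satisfied 3 clause(s); 5 remain; assigned so far: [4]
unit clause [1] forces x1=T; simplify:
  drop -1 from [-2, -1, 5] -> [-2, 5]
  drop -1 from [-1, -3] -> [-3]
  satisfied 2 clause(s); 3 remain; assigned so far: [1, 4]
unit clause [2] forces x2=T; simplify:
  drop -2 from [-2, 5] -> [5]
  satisfied 1 clause(s); 2 remain; assigned so far: [1, 2, 4]
unit clause [5] forces x5=T; simplify:
  satisfied 1 clause(s); 1 remain; assigned so far: [1, 2, 4, 5]
unit clause [-3] forces x3=F; simplify:
  satisfied 1 clause(s); 0 remain; assigned so far: [1, 2, 3, 4, 5]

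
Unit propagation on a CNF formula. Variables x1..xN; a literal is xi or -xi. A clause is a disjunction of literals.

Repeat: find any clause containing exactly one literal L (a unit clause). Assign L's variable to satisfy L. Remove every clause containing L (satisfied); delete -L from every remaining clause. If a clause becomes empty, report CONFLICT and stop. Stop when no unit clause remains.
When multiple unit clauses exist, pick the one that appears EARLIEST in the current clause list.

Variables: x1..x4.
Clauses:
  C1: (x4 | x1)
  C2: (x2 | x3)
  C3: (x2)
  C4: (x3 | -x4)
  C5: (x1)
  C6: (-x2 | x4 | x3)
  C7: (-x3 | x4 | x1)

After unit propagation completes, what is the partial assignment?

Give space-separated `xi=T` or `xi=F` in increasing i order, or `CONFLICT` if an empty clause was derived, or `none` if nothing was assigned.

unit clause [2] forces x2=T; simplify:
  drop -2 from [-2, 4, 3] -> [4, 3]
  satisfied 2 clause(s); 5 remain; assigned so far: [2]
unit clause [1] forces x1=T; simplify:
  satisfied 3 clause(s); 2 remain; assigned so far: [1, 2]

Answer: x1=T x2=T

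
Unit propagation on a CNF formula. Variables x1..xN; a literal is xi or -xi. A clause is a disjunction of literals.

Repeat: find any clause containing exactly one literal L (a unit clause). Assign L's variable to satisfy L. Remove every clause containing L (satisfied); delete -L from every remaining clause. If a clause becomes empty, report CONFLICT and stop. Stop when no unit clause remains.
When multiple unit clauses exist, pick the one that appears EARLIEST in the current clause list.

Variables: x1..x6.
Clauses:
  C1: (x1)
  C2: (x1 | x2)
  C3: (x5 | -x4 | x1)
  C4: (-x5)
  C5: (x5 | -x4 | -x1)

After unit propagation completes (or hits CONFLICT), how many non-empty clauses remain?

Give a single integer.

unit clause [1] forces x1=T; simplify:
  drop -1 from [5, -4, -1] -> [5, -4]
  satisfied 3 clause(s); 2 remain; assigned so far: [1]
unit clause [-5] forces x5=F; simplify:
  drop 5 from [5, -4] -> [-4]
  satisfied 1 clause(s); 1 remain; assigned so far: [1, 5]
unit clause [-4] forces x4=F; simplify:
  satisfied 1 clause(s); 0 remain; assigned so far: [1, 4, 5]

Answer: 0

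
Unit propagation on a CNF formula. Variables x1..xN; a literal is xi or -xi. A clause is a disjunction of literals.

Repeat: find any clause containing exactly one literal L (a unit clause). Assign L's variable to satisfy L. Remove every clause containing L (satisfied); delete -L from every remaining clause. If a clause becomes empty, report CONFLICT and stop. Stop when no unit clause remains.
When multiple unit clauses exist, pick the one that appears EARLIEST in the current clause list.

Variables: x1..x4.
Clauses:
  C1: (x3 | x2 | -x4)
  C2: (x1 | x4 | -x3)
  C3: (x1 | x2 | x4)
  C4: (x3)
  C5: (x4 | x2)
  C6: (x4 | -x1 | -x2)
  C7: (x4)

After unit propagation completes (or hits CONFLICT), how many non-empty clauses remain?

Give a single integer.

unit clause [3] forces x3=T; simplify:
  drop -3 from [1, 4, -3] -> [1, 4]
  satisfied 2 clause(s); 5 remain; assigned so far: [3]
unit clause [4] forces x4=T; simplify:
  satisfied 5 clause(s); 0 remain; assigned so far: [3, 4]

Answer: 0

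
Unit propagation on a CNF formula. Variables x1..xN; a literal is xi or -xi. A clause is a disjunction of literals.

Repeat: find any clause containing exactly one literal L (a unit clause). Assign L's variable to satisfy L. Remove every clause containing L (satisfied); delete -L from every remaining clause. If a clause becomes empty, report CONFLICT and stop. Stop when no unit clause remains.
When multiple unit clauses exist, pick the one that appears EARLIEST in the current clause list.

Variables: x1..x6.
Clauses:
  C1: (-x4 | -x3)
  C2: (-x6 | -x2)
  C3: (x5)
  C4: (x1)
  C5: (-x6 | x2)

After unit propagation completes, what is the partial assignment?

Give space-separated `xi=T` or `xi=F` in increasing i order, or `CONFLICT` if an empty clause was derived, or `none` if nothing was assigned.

unit clause [5] forces x5=T; simplify:
  satisfied 1 clause(s); 4 remain; assigned so far: [5]
unit clause [1] forces x1=T; simplify:
  satisfied 1 clause(s); 3 remain; assigned so far: [1, 5]

Answer: x1=T x5=T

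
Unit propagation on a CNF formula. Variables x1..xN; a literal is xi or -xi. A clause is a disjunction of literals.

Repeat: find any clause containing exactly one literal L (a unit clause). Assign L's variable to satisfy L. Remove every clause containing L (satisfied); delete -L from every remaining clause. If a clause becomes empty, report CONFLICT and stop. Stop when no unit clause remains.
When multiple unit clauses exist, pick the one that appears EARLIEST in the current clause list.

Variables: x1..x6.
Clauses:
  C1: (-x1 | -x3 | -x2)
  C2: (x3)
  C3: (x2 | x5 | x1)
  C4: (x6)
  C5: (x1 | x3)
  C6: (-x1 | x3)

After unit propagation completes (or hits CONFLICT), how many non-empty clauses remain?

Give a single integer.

Answer: 2

Derivation:
unit clause [3] forces x3=T; simplify:
  drop -3 from [-1, -3, -2] -> [-1, -2]
  satisfied 3 clause(s); 3 remain; assigned so far: [3]
unit clause [6] forces x6=T; simplify:
  satisfied 1 clause(s); 2 remain; assigned so far: [3, 6]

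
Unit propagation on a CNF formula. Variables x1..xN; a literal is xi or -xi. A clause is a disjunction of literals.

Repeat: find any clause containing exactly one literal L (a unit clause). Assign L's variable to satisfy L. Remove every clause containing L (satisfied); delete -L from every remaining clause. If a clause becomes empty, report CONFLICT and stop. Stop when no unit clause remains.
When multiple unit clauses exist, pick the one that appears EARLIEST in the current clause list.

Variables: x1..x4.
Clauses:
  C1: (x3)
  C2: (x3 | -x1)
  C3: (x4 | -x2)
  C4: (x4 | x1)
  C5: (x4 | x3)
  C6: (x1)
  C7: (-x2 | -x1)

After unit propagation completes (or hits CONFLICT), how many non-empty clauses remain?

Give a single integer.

unit clause [3] forces x3=T; simplify:
  satisfied 3 clause(s); 4 remain; assigned so far: [3]
unit clause [1] forces x1=T; simplify:
  drop -1 from [-2, -1] -> [-2]
  satisfied 2 clause(s); 2 remain; assigned so far: [1, 3]
unit clause [-2] forces x2=F; simplify:
  satisfied 2 clause(s); 0 remain; assigned so far: [1, 2, 3]

Answer: 0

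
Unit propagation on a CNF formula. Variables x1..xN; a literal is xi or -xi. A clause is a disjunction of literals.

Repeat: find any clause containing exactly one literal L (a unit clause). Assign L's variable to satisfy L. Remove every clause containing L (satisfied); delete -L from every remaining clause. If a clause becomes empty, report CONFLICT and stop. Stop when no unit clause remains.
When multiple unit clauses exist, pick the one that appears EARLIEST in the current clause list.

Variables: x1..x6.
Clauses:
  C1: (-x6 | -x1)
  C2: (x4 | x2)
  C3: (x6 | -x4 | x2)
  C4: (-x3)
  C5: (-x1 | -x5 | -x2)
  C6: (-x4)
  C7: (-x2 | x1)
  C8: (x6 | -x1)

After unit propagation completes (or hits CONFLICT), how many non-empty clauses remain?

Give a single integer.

unit clause [-3] forces x3=F; simplify:
  satisfied 1 clause(s); 7 remain; assigned so far: [3]
unit clause [-4] forces x4=F; simplify:
  drop 4 from [4, 2] -> [2]
  satisfied 2 clause(s); 5 remain; assigned so far: [3, 4]
unit clause [2] forces x2=T; simplify:
  drop -2 from [-1, -5, -2] -> [-1, -5]
  drop -2 from [-2, 1] -> [1]
  satisfied 1 clause(s); 4 remain; assigned so far: [2, 3, 4]
unit clause [1] forces x1=T; simplify:
  drop -1 from [-6, -1] -> [-6]
  drop -1 from [-1, -5] -> [-5]
  drop -1 from [6, -1] -> [6]
  satisfied 1 clause(s); 3 remain; assigned so far: [1, 2, 3, 4]
unit clause [-6] forces x6=F; simplify:
  drop 6 from [6] -> [] (empty!)
  satisfied 1 clause(s); 2 remain; assigned so far: [1, 2, 3, 4, 6]
CONFLICT (empty clause)

Answer: 1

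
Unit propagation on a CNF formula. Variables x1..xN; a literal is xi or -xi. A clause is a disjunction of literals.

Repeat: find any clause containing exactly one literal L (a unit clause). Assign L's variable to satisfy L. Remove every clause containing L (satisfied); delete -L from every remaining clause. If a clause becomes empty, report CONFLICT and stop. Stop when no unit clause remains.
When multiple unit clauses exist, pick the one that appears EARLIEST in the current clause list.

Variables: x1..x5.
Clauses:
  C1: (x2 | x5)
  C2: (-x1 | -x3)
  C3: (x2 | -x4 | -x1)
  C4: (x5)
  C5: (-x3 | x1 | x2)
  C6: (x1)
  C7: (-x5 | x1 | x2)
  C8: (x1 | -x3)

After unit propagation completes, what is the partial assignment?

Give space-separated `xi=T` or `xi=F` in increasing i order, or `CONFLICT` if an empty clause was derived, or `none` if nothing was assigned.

unit clause [5] forces x5=T; simplify:
  drop -5 from [-5, 1, 2] -> [1, 2]
  satisfied 2 clause(s); 6 remain; assigned so far: [5]
unit clause [1] forces x1=T; simplify:
  drop -1 from [-1, -3] -> [-3]
  drop -1 from [2, -4, -1] -> [2, -4]
  satisfied 4 clause(s); 2 remain; assigned so far: [1, 5]
unit clause [-3] forces x3=F; simplify:
  satisfied 1 clause(s); 1 remain; assigned so far: [1, 3, 5]

Answer: x1=T x3=F x5=T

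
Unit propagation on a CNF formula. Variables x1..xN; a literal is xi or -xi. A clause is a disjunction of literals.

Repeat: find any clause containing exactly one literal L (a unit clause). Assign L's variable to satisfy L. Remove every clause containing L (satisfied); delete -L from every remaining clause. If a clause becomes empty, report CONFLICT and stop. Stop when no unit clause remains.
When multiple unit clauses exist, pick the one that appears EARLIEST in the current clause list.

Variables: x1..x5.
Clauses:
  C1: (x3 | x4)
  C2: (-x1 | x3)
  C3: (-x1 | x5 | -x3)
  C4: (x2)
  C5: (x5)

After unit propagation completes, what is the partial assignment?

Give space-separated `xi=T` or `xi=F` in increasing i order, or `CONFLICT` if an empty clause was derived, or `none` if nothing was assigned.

unit clause [2] forces x2=T; simplify:
  satisfied 1 clause(s); 4 remain; assigned so far: [2]
unit clause [5] forces x5=T; simplify:
  satisfied 2 clause(s); 2 remain; assigned so far: [2, 5]

Answer: x2=T x5=T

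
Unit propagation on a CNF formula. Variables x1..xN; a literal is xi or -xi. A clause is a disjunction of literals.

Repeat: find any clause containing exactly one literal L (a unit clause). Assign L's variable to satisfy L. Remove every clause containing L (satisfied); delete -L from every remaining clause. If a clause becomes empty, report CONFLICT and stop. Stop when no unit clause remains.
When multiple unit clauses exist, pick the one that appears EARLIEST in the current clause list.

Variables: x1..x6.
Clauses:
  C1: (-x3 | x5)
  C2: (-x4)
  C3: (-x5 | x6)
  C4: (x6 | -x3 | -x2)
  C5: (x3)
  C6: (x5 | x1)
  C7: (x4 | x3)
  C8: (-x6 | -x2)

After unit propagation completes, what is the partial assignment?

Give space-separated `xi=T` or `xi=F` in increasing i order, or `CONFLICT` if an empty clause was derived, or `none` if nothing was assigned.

Answer: x2=F x3=T x4=F x5=T x6=T

Derivation:
unit clause [-4] forces x4=F; simplify:
  drop 4 from [4, 3] -> [3]
  satisfied 1 clause(s); 7 remain; assigned so far: [4]
unit clause [3] forces x3=T; simplify:
  drop -3 from [-3, 5] -> [5]
  drop -3 from [6, -3, -2] -> [6, -2]
  satisfied 2 clause(s); 5 remain; assigned so far: [3, 4]
unit clause [5] forces x5=T; simplify:
  drop -5 from [-5, 6] -> [6]
  satisfied 2 clause(s); 3 remain; assigned so far: [3, 4, 5]
unit clause [6] forces x6=T; simplify:
  drop -6 from [-6, -2] -> [-2]
  satisfied 2 clause(s); 1 remain; assigned so far: [3, 4, 5, 6]
unit clause [-2] forces x2=F; simplify:
  satisfied 1 clause(s); 0 remain; assigned so far: [2, 3, 4, 5, 6]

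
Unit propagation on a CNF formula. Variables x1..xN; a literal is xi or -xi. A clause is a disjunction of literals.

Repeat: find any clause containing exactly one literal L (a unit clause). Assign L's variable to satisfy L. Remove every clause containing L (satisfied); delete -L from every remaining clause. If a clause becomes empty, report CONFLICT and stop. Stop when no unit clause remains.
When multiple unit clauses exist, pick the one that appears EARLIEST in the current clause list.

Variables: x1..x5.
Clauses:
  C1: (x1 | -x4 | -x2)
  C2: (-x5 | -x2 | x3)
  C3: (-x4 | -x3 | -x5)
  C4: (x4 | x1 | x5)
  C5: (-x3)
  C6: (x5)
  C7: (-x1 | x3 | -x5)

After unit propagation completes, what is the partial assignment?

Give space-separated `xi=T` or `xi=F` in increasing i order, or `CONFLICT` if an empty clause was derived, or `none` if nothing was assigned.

Answer: x1=F x2=F x3=F x5=T

Derivation:
unit clause [-3] forces x3=F; simplify:
  drop 3 from [-5, -2, 3] -> [-5, -2]
  drop 3 from [-1, 3, -5] -> [-1, -5]
  satisfied 2 clause(s); 5 remain; assigned so far: [3]
unit clause [5] forces x5=T; simplify:
  drop -5 from [-5, -2] -> [-2]
  drop -5 from [-1, -5] -> [-1]
  satisfied 2 clause(s); 3 remain; assigned so far: [3, 5]
unit clause [-2] forces x2=F; simplify:
  satisfied 2 clause(s); 1 remain; assigned so far: [2, 3, 5]
unit clause [-1] forces x1=F; simplify:
  satisfied 1 clause(s); 0 remain; assigned so far: [1, 2, 3, 5]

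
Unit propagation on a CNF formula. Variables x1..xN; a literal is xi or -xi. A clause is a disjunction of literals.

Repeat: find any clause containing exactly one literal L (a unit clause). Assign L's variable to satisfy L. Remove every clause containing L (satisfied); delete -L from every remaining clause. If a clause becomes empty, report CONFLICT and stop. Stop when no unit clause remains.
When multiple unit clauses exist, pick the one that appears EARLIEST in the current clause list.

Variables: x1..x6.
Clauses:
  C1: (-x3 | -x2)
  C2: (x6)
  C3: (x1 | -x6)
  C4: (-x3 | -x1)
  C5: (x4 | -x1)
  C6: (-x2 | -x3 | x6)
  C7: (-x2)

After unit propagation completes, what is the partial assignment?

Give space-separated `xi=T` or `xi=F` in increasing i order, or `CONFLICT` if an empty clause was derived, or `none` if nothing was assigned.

Answer: x1=T x2=F x3=F x4=T x6=T

Derivation:
unit clause [6] forces x6=T; simplify:
  drop -6 from [1, -6] -> [1]
  satisfied 2 clause(s); 5 remain; assigned so far: [6]
unit clause [1] forces x1=T; simplify:
  drop -1 from [-3, -1] -> [-3]
  drop -1 from [4, -1] -> [4]
  satisfied 1 clause(s); 4 remain; assigned so far: [1, 6]
unit clause [-3] forces x3=F; simplify:
  satisfied 2 clause(s); 2 remain; assigned so far: [1, 3, 6]
unit clause [4] forces x4=T; simplify:
  satisfied 1 clause(s); 1 remain; assigned so far: [1, 3, 4, 6]
unit clause [-2] forces x2=F; simplify:
  satisfied 1 clause(s); 0 remain; assigned so far: [1, 2, 3, 4, 6]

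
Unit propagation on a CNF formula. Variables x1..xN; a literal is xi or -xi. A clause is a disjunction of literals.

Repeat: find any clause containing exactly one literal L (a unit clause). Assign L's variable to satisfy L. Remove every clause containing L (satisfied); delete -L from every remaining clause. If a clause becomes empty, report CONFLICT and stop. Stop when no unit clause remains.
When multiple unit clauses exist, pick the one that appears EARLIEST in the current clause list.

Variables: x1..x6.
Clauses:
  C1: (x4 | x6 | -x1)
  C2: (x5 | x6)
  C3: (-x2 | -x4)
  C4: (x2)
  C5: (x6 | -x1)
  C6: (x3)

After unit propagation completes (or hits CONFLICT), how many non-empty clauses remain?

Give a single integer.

unit clause [2] forces x2=T; simplify:
  drop -2 from [-2, -4] -> [-4]
  satisfied 1 clause(s); 5 remain; assigned so far: [2]
unit clause [-4] forces x4=F; simplify:
  drop 4 from [4, 6, -1] -> [6, -1]
  satisfied 1 clause(s); 4 remain; assigned so far: [2, 4]
unit clause [3] forces x3=T; simplify:
  satisfied 1 clause(s); 3 remain; assigned so far: [2, 3, 4]

Answer: 3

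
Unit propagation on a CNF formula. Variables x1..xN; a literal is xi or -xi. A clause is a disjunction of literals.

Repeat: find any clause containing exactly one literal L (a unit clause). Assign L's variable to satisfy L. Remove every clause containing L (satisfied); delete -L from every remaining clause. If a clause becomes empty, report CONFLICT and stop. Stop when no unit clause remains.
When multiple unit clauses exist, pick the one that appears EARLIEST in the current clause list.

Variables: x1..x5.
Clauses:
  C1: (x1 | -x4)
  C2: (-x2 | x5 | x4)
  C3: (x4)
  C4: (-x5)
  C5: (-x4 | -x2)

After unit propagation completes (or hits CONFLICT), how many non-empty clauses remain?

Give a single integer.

Answer: 0

Derivation:
unit clause [4] forces x4=T; simplify:
  drop -4 from [1, -4] -> [1]
  drop -4 from [-4, -2] -> [-2]
  satisfied 2 clause(s); 3 remain; assigned so far: [4]
unit clause [1] forces x1=T; simplify:
  satisfied 1 clause(s); 2 remain; assigned so far: [1, 4]
unit clause [-5] forces x5=F; simplify:
  satisfied 1 clause(s); 1 remain; assigned so far: [1, 4, 5]
unit clause [-2] forces x2=F; simplify:
  satisfied 1 clause(s); 0 remain; assigned so far: [1, 2, 4, 5]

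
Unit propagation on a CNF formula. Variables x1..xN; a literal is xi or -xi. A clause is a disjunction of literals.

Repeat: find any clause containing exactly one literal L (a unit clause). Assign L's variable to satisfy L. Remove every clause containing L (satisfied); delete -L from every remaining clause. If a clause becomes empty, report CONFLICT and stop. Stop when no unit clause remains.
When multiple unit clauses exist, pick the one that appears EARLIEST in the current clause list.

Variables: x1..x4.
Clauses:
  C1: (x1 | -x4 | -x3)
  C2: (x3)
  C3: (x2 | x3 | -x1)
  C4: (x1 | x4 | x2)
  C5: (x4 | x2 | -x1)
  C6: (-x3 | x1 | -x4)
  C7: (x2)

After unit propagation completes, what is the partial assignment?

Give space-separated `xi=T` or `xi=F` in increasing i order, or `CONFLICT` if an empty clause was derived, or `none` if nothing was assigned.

unit clause [3] forces x3=T; simplify:
  drop -3 from [1, -4, -3] -> [1, -4]
  drop -3 from [-3, 1, -4] -> [1, -4]
  satisfied 2 clause(s); 5 remain; assigned so far: [3]
unit clause [2] forces x2=T; simplify:
  satisfied 3 clause(s); 2 remain; assigned so far: [2, 3]

Answer: x2=T x3=T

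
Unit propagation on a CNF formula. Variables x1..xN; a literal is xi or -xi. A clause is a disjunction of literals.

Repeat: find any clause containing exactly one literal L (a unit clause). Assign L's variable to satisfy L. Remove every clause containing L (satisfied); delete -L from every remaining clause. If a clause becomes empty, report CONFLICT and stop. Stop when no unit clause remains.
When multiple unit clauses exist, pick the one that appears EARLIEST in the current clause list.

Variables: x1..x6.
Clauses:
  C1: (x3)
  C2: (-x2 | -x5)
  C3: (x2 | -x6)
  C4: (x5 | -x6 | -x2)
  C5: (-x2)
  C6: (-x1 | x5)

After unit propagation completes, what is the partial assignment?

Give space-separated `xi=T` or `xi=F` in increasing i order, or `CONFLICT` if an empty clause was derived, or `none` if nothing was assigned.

unit clause [3] forces x3=T; simplify:
  satisfied 1 clause(s); 5 remain; assigned so far: [3]
unit clause [-2] forces x2=F; simplify:
  drop 2 from [2, -6] -> [-6]
  satisfied 3 clause(s); 2 remain; assigned so far: [2, 3]
unit clause [-6] forces x6=F; simplify:
  satisfied 1 clause(s); 1 remain; assigned so far: [2, 3, 6]

Answer: x2=F x3=T x6=F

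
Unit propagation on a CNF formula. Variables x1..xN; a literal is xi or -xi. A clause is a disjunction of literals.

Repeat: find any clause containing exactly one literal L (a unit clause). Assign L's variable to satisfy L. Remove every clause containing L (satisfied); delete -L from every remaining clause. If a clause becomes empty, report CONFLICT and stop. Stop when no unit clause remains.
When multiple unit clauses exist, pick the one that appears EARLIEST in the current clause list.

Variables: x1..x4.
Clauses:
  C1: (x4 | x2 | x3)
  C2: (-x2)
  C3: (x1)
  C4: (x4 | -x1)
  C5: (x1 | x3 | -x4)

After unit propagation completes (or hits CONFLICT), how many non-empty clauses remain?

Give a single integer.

unit clause [-2] forces x2=F; simplify:
  drop 2 from [4, 2, 3] -> [4, 3]
  satisfied 1 clause(s); 4 remain; assigned so far: [2]
unit clause [1] forces x1=T; simplify:
  drop -1 from [4, -1] -> [4]
  satisfied 2 clause(s); 2 remain; assigned so far: [1, 2]
unit clause [4] forces x4=T; simplify:
  satisfied 2 clause(s); 0 remain; assigned so far: [1, 2, 4]

Answer: 0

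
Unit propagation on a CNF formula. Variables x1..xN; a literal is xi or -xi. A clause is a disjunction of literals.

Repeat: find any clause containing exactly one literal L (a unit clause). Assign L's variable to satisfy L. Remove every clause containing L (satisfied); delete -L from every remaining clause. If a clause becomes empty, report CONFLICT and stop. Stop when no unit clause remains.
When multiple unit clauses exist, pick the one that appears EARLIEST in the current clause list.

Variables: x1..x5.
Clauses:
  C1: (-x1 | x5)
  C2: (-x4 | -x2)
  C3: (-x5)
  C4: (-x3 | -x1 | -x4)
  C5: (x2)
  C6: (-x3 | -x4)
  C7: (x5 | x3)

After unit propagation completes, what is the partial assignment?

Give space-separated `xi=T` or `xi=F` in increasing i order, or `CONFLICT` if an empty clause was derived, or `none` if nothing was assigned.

unit clause [-5] forces x5=F; simplify:
  drop 5 from [-1, 5] -> [-1]
  drop 5 from [5, 3] -> [3]
  satisfied 1 clause(s); 6 remain; assigned so far: [5]
unit clause [-1] forces x1=F; simplify:
  satisfied 2 clause(s); 4 remain; assigned so far: [1, 5]
unit clause [2] forces x2=T; simplify:
  drop -2 from [-4, -2] -> [-4]
  satisfied 1 clause(s); 3 remain; assigned so far: [1, 2, 5]
unit clause [-4] forces x4=F; simplify:
  satisfied 2 clause(s); 1 remain; assigned so far: [1, 2, 4, 5]
unit clause [3] forces x3=T; simplify:
  satisfied 1 clause(s); 0 remain; assigned so far: [1, 2, 3, 4, 5]

Answer: x1=F x2=T x3=T x4=F x5=F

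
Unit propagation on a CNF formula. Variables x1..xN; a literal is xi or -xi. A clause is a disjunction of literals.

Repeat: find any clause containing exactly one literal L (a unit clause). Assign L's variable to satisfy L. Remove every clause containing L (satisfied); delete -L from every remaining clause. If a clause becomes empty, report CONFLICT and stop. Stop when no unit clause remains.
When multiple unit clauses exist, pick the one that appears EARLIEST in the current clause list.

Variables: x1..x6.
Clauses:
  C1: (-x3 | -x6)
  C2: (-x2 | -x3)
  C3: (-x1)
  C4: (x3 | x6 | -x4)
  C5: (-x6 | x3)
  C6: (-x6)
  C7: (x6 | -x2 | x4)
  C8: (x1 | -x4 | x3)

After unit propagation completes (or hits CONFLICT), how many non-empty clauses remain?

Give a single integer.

unit clause [-1] forces x1=F; simplify:
  drop 1 from [1, -4, 3] -> [-4, 3]
  satisfied 1 clause(s); 7 remain; assigned so far: [1]
unit clause [-6] forces x6=F; simplify:
  drop 6 from [3, 6, -4] -> [3, -4]
  drop 6 from [6, -2, 4] -> [-2, 4]
  satisfied 3 clause(s); 4 remain; assigned so far: [1, 6]

Answer: 4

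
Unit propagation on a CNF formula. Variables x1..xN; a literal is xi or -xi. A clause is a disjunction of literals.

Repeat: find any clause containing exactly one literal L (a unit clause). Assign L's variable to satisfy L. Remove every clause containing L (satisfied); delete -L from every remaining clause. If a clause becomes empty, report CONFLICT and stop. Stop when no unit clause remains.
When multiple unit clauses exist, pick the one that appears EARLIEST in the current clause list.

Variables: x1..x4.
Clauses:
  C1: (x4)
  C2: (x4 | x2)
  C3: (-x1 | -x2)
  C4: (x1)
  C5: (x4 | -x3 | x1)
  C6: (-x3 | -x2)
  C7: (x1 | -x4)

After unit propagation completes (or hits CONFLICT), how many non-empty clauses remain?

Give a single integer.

unit clause [4] forces x4=T; simplify:
  drop -4 from [1, -4] -> [1]
  satisfied 3 clause(s); 4 remain; assigned so far: [4]
unit clause [1] forces x1=T; simplify:
  drop -1 from [-1, -2] -> [-2]
  satisfied 2 clause(s); 2 remain; assigned so far: [1, 4]
unit clause [-2] forces x2=F; simplify:
  satisfied 2 clause(s); 0 remain; assigned so far: [1, 2, 4]

Answer: 0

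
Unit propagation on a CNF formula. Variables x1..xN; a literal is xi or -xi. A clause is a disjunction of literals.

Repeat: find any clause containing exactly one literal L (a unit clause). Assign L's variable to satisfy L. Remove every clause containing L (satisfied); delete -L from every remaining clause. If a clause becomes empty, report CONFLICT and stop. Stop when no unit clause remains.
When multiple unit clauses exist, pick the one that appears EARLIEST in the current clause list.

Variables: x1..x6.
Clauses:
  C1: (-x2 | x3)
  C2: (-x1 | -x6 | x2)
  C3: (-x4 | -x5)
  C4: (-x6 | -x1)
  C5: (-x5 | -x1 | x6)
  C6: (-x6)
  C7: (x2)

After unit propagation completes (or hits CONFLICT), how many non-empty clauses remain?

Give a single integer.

Answer: 2

Derivation:
unit clause [-6] forces x6=F; simplify:
  drop 6 from [-5, -1, 6] -> [-5, -1]
  satisfied 3 clause(s); 4 remain; assigned so far: [6]
unit clause [2] forces x2=T; simplify:
  drop -2 from [-2, 3] -> [3]
  satisfied 1 clause(s); 3 remain; assigned so far: [2, 6]
unit clause [3] forces x3=T; simplify:
  satisfied 1 clause(s); 2 remain; assigned so far: [2, 3, 6]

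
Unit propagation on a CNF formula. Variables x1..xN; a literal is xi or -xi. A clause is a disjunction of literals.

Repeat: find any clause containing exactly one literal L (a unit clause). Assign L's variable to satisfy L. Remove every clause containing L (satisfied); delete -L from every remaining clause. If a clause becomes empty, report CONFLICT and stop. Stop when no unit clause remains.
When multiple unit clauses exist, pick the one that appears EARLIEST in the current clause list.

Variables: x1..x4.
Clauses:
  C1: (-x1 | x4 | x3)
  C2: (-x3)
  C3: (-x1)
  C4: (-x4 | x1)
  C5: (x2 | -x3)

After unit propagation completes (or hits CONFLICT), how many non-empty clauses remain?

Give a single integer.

unit clause [-3] forces x3=F; simplify:
  drop 3 from [-1, 4, 3] -> [-1, 4]
  satisfied 2 clause(s); 3 remain; assigned so far: [3]
unit clause [-1] forces x1=F; simplify:
  drop 1 from [-4, 1] -> [-4]
  satisfied 2 clause(s); 1 remain; assigned so far: [1, 3]
unit clause [-4] forces x4=F; simplify:
  satisfied 1 clause(s); 0 remain; assigned so far: [1, 3, 4]

Answer: 0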